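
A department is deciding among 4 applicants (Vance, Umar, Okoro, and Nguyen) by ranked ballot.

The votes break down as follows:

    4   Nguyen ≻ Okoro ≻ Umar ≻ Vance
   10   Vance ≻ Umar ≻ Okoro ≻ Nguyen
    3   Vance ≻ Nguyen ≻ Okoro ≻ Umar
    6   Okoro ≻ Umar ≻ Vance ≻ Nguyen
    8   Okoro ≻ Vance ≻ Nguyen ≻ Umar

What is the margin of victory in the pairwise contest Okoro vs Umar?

Ballots ranking Okoro above Umar: 4+3+6+8 = 21.
Ballots ranking Umar above Okoro: 10.
Okoro wins 21–10, a margin of 11.

11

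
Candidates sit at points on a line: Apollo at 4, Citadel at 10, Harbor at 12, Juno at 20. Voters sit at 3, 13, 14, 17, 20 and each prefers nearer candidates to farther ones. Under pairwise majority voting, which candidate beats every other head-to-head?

With single-peaked preferences on a line, the Condorcet winner is the candidate closest to the median voter.
The median voter (position 14) is closest to Harbor at 12.
Check: Harbor vs Juno — voters closer to Harbor: 3 of 5.

Harbor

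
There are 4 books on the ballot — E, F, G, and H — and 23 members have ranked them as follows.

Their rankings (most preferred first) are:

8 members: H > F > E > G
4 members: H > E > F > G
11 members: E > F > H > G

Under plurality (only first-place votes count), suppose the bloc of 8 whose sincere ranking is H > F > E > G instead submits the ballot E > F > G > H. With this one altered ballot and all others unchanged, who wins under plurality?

First-place totals with the altered ballot: E 19, F 0, G 0, H 4.
The switch changes the winner from H to E.

E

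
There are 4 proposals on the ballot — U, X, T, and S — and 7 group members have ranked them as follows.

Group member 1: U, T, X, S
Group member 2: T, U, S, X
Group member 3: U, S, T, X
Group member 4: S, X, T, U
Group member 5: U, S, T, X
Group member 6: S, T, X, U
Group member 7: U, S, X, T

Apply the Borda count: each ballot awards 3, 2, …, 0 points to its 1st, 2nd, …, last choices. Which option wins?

Borda scores:
  U: 3 + 2 + 3 + 0 + 3 + 0 + 3 = 14
  X: 1 + 0 + 0 + 2 + 0 + 1 + 1 = 5
  T: 2 + 3 + 1 + 1 + 1 + 2 + 0 = 10
  S: 0 + 1 + 2 + 3 + 2 + 3 + 2 = 13
U has the highest total.

U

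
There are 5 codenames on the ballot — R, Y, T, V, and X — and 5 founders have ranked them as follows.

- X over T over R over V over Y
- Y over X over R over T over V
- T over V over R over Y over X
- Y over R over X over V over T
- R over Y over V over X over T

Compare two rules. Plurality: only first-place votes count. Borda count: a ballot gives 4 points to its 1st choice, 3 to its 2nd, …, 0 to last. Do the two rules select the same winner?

Plurality first-place counts: R 1, Y 2, T 1, V 0, X 1 → Y.
Borda totals: R 13, Y 12, T 8, V 7, X 10 → R.
The two rules disagree: plurality picks Y, Borda picks R.

No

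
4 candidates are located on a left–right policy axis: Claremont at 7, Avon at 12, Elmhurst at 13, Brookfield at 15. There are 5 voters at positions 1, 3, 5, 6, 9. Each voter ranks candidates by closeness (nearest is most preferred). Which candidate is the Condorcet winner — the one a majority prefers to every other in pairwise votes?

With single-peaked preferences on a line, the Condorcet winner is the candidate closest to the median voter.
The median voter (position 5) is closest to Claremont at 7.
Check: Claremont vs Avon — voters closer to Claremont: 5 of 5.

Claremont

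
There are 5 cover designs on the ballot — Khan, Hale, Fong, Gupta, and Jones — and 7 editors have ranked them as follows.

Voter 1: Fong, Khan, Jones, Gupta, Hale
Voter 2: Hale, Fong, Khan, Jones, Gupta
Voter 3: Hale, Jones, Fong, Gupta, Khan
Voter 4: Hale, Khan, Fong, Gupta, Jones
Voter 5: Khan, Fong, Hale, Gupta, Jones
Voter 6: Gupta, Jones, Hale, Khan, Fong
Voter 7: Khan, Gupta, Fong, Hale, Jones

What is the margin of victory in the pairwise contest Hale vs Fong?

1

Ballots ranking Hale above Fong: 4.
Ballots ranking Fong above Hale: 3.
Hale wins 4–3, a margin of 1.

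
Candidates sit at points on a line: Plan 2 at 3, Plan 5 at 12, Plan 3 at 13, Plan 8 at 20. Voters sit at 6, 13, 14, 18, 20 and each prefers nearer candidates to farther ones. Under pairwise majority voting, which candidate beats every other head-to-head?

Plan 3

With single-peaked preferences on a line, the Condorcet winner is the candidate closest to the median voter.
The median voter (position 14) is closest to Plan 3 at 13.
Check: Plan 3 vs Plan 2 — voters closer to Plan 3: 4 of 5.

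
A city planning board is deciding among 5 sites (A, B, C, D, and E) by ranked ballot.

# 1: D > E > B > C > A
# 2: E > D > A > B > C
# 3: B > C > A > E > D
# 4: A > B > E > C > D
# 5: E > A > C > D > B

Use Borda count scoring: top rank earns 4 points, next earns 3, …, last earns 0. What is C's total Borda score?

7

Borda scores:
  A: 0 + 2 + 2 + 4 + 3 = 11
  B: 2 + 1 + 4 + 3 + 0 = 10
  C: 1 + 0 + 3 + 1 + 2 = 7
  D: 4 + 3 + 0 + 0 + 1 = 8
  E: 3 + 4 + 1 + 2 + 4 = 14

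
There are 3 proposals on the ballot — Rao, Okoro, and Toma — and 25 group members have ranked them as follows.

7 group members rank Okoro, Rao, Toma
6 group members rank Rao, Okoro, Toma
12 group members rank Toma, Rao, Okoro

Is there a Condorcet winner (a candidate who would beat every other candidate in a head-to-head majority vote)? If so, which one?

Rao

Head-to-head results (25 voters total):
Rao vs Okoro: Rao wins 18–7.
Rao vs Toma: Rao wins 13–12.
Okoro vs Toma: Okoro wins 13–12.
Rao beats each rival — Okoro (18–7), Toma (13–12) — so Rao is the Condorcet winner.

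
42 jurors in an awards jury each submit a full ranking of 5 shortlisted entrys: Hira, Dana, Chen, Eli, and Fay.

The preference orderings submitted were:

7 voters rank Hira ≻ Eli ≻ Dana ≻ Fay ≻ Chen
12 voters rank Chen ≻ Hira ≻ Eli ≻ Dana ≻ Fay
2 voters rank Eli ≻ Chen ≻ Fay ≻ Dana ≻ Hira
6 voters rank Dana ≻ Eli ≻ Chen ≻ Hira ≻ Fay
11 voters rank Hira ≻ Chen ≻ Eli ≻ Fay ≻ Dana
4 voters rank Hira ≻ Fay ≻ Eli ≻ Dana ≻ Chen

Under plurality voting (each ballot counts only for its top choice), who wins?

First-place vote totals:
  Hira: 22
  Dana: 6
  Chen: 12
  Eli: 2
  Fay: 0
Hira has the most first-place votes.

Hira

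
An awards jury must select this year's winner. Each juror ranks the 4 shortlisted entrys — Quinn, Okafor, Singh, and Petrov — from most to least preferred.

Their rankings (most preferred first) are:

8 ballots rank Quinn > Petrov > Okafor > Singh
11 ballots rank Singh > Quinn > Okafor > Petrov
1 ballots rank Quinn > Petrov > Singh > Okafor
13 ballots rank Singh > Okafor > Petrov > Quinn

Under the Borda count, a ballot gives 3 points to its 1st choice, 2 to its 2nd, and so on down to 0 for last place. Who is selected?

Singh

Borda scores:
  Quinn: 8·3 + 11·2 + 3 + 13·0 = 49
  Okafor: 8·1 + 11·1 + 0 + 13·2 = 45
  Singh: 8·0 + 11·3 + 1 + 13·3 = 73
  Petrov: 8·2 + 11·0 + 2 + 13·1 = 31
Singh has the highest total.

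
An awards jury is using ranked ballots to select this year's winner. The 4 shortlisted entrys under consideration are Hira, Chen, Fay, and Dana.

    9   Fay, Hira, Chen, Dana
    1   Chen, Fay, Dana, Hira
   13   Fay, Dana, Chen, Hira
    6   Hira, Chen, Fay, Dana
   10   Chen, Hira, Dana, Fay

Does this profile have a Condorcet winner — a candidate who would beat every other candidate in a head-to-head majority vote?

Yes

Head-to-head results (39 voters total):
Hira vs Chen: Chen wins 24–15.
Hira vs Fay: Fay wins 23–16.
Hira vs Dana: Hira wins 25–14.
Chen vs Fay: Fay wins 22–17.
Chen vs Dana: Chen wins 26–13.
Fay vs Dana: Fay wins 29–10.
Fay beats each rival — Hira (23–16), Chen (22–17), Dana (29–10) — so Fay is the Condorcet winner.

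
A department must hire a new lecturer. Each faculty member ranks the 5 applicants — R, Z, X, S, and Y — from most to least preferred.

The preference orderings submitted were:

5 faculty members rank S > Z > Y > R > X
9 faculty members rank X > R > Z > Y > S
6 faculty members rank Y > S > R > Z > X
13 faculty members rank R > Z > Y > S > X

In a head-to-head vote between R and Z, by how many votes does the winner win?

Ballots ranking R above Z: 9+6+13 = 28.
Ballots ranking Z above R: 5.
R wins 28–5, a margin of 23.

23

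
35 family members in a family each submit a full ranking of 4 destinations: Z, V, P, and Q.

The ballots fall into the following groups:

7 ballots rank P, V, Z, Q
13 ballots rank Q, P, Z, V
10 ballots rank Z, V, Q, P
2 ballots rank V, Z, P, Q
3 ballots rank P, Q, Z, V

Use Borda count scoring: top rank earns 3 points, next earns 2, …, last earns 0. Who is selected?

P

Borda scores:
  Z: 7·1 + 13·1 + 10·3 + 2·2 + 3·1 = 57
  V: 7·2 + 13·0 + 10·2 + 2·3 + 3·0 = 40
  P: 7·3 + 13·2 + 10·0 + 2·1 + 3·3 = 58
  Q: 7·0 + 13·3 + 10·1 + 2·0 + 3·2 = 55
P has the highest total.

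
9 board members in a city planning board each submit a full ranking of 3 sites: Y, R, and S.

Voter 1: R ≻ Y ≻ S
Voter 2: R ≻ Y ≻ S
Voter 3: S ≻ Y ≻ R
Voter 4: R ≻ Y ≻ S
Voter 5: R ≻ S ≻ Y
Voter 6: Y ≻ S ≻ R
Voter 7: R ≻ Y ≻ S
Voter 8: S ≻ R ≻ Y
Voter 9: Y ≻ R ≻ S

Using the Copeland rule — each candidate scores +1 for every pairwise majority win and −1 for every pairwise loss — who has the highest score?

R

Pairwise results:
  Y vs R: R wins 6–3.
  Y vs S: Y wins 6–3.
  R vs S: R wins 6–3.
Copeland scores (wins − losses):
  Y: 1 − 1 = 0
  R: 2 − 0 = 2
  S: 0 − 2 = -2
R has the best Copeland score.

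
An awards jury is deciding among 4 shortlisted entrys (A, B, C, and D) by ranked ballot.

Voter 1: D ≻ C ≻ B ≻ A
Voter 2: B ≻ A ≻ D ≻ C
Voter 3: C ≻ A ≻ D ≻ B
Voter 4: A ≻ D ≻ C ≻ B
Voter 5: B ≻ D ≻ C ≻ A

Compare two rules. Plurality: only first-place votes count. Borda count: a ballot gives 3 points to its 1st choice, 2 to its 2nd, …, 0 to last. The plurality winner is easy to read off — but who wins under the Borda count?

Plurality first-place counts: A 1, B 2, C 1, D 1 → B.
Borda totals: A 7, B 7, C 7, D 9 → D.

D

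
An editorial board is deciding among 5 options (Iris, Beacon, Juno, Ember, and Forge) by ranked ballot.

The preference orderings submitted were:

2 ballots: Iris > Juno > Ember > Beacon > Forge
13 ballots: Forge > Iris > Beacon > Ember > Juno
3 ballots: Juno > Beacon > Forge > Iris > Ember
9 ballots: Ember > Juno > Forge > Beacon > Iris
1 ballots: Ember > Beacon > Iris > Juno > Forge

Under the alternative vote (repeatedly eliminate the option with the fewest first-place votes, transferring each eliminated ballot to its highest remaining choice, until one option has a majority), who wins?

Round 1: Forge 13, Ember 10, Juno 3, Iris 2, Beacon 0. Beacon has the fewest and is eliminated.
Round 2: Forge 13, Ember 10, Juno 3, Iris 2. Iris has the fewest and is eliminated.
Round 3: Forge 13, Ember 10, Juno 5. Juno has the fewest and is eliminated.
Round 4: Forge 16, Ember 12. Forge has a majority.

Forge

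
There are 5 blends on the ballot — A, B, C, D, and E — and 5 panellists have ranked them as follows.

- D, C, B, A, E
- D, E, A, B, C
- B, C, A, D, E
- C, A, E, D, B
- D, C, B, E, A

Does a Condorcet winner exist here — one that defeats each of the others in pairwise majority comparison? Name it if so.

D

Head-to-head results (5 voters total):
A vs B: B wins 3–2.
A vs C: C wins 4–1.
A vs D: D wins 3–2.
A vs E: A wins 3–2.
B vs C: C wins 3–2.
B vs D: D wins 4–1.
B vs E: B wins 3–2.
C vs D: D wins 3–2.
C vs E: C wins 4–1.
D vs E: D wins 4–1.
D beats each rival — A (3–2), B (4–1), C (3–2), E (4–1) — so D is the Condorcet winner.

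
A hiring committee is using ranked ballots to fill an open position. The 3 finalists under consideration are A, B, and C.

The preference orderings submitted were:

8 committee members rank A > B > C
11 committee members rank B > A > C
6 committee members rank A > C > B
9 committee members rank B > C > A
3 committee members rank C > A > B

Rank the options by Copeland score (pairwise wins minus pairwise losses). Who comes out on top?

Pairwise results:
  A vs B: B wins 20–17.
  A vs C: A wins 25–12.
  B vs C: B wins 28–9.
Copeland scores (wins − losses):
  A: 1 − 1 = 0
  B: 2 − 0 = 2
  C: 0 − 2 = -2
B has the best Copeland score.

B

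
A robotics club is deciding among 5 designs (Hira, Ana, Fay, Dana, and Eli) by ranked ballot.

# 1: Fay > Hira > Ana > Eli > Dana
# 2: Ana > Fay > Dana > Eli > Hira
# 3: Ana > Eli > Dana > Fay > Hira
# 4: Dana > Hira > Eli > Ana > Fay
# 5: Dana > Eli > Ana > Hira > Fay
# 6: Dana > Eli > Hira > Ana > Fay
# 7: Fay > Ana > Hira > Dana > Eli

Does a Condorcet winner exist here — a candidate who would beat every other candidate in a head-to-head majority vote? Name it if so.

Head-to-head results (7 voters total):
Hira vs Ana: Ana wins 4–3.
Hira vs Fay: Fay wins 4–3.
Hira vs Dana: Dana wins 5–2.
Hira vs Eli: Eli wins 4–3.
Ana vs Fay: Ana wins 5–2.
Ana vs Dana: Ana wins 4–3.
Ana vs Eli: Ana wins 4–3.
Fay vs Dana: Dana wins 4–3.
Fay vs Eli: Eli wins 4–3.
Dana vs Eli: Dana wins 5–2.
Ana beats each rival — Hira (4–3), Fay (5–2), Dana (4–3), Eli (4–3) — so Ana is the Condorcet winner.

Ana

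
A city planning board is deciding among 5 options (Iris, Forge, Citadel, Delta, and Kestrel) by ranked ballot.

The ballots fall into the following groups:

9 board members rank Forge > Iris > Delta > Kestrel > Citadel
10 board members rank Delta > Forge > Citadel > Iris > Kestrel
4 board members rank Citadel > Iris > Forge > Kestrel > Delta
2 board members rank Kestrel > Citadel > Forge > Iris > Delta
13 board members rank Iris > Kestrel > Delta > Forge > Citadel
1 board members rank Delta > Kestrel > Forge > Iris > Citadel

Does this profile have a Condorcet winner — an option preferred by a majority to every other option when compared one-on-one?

Head-to-head results (39 voters total):
Iris vs Forge: Forge wins 22–17.
Iris vs Citadel: Iris wins 23–16.
Iris vs Delta: Iris wins 28–11.
Iris vs Kestrel: Iris wins 36–3.
Forge vs Citadel: Forge wins 33–6.
Forge vs Delta: Delta wins 24–15.
Forge vs Kestrel: Forge wins 23–16.
Citadel vs Delta: Delta wins 33–6.
Citadel vs Kestrel: Kestrel wins 25–14.
Delta vs Kestrel: Delta wins 20–19.
No candidate beats all others: Iris beats Delta beats Forge beats Iris, a majority cycle.

No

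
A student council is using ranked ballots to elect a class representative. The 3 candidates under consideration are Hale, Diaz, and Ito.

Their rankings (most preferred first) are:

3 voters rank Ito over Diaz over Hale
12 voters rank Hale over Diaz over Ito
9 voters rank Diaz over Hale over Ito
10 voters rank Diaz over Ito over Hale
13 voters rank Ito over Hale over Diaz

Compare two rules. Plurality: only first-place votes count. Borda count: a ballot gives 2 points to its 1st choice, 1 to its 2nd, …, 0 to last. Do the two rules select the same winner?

Yes

Plurality first-place counts: Hale 12, Diaz 19, Ito 16 → Diaz.
Borda totals: Hale 46, Diaz 53, Ito 42 → Diaz.
The two rules agree on Diaz.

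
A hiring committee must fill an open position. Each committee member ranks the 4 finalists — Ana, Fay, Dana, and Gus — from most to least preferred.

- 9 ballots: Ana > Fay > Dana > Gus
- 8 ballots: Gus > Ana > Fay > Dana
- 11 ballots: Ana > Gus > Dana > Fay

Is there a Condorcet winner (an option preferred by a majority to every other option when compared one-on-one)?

Head-to-head results (28 voters total):
Ana vs Fay: Ana wins 28–0.
Ana vs Dana: Ana wins 28–0.
Ana vs Gus: Ana wins 20–8.
Fay vs Dana: Fay wins 17–11.
Fay vs Gus: Gus wins 19–9.
Dana vs Gus: Gus wins 19–9.
Ana beats each rival — Fay (28–0), Dana (28–0), Gus (20–8) — so Ana is the Condorcet winner.

Yes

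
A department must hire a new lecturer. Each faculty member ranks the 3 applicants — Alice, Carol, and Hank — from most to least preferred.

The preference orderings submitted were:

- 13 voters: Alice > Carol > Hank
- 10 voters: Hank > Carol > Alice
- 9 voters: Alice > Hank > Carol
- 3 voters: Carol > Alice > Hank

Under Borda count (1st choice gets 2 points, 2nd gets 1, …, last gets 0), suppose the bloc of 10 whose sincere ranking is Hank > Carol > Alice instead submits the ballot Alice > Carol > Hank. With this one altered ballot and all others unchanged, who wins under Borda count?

Alice

Borda totals with the altered ballot: Alice 67, Carol 29, Hank 9.
The winner is unchanged: still Alice.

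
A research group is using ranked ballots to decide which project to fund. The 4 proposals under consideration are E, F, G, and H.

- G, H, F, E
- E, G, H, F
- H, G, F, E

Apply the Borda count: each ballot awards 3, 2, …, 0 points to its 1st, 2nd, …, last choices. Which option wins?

Borda scores:
  E: 0 + 3 + 0 = 3
  F: 1 + 0 + 1 = 2
  G: 3 + 2 + 2 = 7
  H: 2 + 1 + 3 = 6
G has the highest total.

G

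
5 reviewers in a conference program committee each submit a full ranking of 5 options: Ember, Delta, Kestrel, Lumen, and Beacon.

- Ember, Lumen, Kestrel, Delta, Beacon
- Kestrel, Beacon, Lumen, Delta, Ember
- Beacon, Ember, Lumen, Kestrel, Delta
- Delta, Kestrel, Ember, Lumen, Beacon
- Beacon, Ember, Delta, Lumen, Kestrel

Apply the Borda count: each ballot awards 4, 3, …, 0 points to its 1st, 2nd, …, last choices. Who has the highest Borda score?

Borda scores:
  Ember: 4 + 0 + 3 + 2 + 3 = 12
  Delta: 1 + 1 + 0 + 4 + 2 = 8
  Kestrel: 2 + 4 + 1 + 3 + 0 = 10
  Lumen: 3 + 2 + 2 + 1 + 1 = 9
  Beacon: 0 + 3 + 4 + 0 + 4 = 11
Ember has the highest total.

Ember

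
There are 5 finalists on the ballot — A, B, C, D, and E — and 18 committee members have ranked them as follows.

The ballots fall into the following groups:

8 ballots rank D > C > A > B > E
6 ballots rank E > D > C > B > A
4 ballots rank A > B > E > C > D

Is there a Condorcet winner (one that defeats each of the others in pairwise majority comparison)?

Head-to-head results (18 voters total):
A vs B: A wins 12–6.
A vs C: C wins 14–4.
A vs D: D wins 14–4.
A vs E: A wins 12–6.
B vs C: C wins 14–4.
B vs D: D wins 14–4.
B vs E: B wins 12–6.
C vs D: D wins 14–4.
C vs E: E wins 10–8.
D vs E: E wins 10–8.
No candidate beats all others: A beats E beats C beats A, a majority cycle.

No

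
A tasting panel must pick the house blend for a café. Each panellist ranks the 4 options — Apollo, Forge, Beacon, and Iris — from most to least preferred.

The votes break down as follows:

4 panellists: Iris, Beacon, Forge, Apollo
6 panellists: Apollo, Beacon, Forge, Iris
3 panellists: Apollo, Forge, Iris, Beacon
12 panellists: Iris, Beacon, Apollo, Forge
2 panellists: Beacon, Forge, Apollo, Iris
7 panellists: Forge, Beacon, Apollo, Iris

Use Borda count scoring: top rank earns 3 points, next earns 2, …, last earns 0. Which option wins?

Borda scores:
  Apollo: 4·0 + 6·3 + 3·3 + 12·1 + 2·1 + 7·1 = 48
  Forge: 4·1 + 6·1 + 3·2 + 12·0 + 2·2 + 7·3 = 41
  Beacon: 4·2 + 6·2 + 3·0 + 12·2 + 2·3 + 7·2 = 64
  Iris: 4·3 + 6·0 + 3·1 + 12·3 + 2·0 + 7·0 = 51
Beacon has the highest total.

Beacon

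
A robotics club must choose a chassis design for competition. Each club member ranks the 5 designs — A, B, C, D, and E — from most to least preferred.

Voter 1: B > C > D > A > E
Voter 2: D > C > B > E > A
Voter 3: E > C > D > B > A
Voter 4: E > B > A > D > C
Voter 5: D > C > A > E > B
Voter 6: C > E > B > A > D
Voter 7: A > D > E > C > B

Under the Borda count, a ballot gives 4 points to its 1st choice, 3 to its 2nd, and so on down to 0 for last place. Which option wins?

Borda scores:
  A: 1 + 0 + 0 + 2 + 2 + 1 + 4 = 10
  B: 4 + 2 + 1 + 3 + 0 + 2 + 0 = 12
  C: 3 + 3 + 3 + 0 + 3 + 4 + 1 = 17
  D: 2 + 4 + 2 + 1 + 4 + 0 + 3 = 16
  E: 0 + 1 + 4 + 4 + 1 + 3 + 2 = 15
C has the highest total.

C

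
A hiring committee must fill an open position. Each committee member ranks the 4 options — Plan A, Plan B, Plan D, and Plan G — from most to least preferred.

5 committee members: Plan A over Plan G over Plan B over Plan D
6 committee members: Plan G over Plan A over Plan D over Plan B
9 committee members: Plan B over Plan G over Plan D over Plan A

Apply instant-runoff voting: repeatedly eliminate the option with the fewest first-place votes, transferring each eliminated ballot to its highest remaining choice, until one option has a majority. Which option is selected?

Plan G

Round 1: Plan B 9, Plan G 6, Plan A 5, Plan D 0. Plan D has the fewest and is eliminated.
Round 2: Plan B 9, Plan G 6, Plan A 5. Plan A has the fewest and is eliminated.
Round 3: Plan G 11, Plan B 9. Plan G has a majority.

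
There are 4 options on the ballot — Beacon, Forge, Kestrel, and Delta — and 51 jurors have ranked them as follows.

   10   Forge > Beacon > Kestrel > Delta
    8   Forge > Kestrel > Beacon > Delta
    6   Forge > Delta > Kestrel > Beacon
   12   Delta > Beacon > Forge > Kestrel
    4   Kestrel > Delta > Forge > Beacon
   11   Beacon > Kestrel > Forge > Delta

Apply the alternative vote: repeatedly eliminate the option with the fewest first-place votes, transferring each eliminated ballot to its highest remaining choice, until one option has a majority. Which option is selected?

Round 1: Forge 24, Delta 12, Beacon 11, Kestrel 4. Kestrel has the fewest and is eliminated.
Round 2: Forge 24, Delta 16, Beacon 11. Beacon has the fewest and is eliminated.
Round 3: Forge 35, Delta 16. Forge has a majority.

Forge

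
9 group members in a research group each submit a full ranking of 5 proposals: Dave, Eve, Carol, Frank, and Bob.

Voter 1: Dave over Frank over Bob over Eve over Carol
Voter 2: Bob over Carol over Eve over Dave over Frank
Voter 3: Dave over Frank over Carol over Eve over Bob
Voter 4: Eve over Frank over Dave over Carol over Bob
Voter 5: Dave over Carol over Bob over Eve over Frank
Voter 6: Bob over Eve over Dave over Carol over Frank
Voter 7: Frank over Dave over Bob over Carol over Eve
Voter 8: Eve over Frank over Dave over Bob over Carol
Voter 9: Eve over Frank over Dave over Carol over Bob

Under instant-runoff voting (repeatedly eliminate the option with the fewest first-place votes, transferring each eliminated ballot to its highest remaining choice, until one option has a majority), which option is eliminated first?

Carol

Round 1: Dave 3, Eve 3, Bob 2, Frank 1, Carol 0. Carol has the fewest and is eliminated.
Round 2: Dave 3, Eve 3, Bob 2, Frank 1. Frank has the fewest and is eliminated.
Round 3: Dave 4, Eve 3, Bob 2. Bob has the fewest and is eliminated.
Round 4: Eve 5, Dave 4. Eve has a majority.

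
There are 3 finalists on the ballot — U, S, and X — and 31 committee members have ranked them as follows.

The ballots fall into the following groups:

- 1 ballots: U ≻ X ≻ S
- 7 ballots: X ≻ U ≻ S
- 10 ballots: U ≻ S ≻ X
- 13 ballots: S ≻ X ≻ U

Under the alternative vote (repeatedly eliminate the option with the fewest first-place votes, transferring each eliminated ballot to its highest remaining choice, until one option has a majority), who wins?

U

Round 1: S 13, U 11, X 7. X has the fewest and is eliminated.
Round 2: U 18, S 13. U has a majority.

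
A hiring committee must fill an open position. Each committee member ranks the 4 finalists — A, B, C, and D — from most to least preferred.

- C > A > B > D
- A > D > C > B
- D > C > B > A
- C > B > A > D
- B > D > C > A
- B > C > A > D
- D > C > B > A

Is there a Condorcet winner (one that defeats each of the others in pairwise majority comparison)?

No

Head-to-head results (7 voters total):
A vs B: B wins 5–2.
A vs C: C wins 6–1.
A vs D: A wins 4–3.
B vs C: C wins 5–2.
B vs D: B wins 4–3.
C vs D: D wins 4–3.
No candidate beats all others: A beats D beats C beats A, a majority cycle.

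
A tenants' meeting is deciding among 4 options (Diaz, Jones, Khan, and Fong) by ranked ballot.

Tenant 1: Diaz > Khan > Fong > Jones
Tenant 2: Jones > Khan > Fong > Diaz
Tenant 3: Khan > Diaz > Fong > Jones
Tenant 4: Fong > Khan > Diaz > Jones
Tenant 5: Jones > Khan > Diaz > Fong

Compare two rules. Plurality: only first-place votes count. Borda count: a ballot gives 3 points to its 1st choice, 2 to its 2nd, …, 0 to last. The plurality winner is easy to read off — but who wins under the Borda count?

Khan

Plurality first-place counts: Diaz 1, Jones 2, Khan 1, Fong 1 → Jones.
Borda totals: Diaz 7, Jones 6, Khan 11, Fong 6 → Khan.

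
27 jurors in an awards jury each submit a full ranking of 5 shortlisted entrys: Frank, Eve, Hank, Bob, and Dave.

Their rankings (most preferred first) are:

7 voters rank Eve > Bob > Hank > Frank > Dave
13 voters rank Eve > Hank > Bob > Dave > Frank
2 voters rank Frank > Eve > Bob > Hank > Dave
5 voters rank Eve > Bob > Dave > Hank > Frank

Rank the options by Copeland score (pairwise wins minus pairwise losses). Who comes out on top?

Eve

Pairwise results:
  Frank vs Eve: Eve wins 25–2.
  Frank vs Hank: Hank wins 25–2.
  Frank vs Bob: Bob wins 25–2.
  Frank vs Dave: Dave wins 18–9.
  Eve vs Hank: Eve wins 27–0.
  Eve vs Bob: Eve wins 27–0.
  Eve vs Dave: Eve wins 27–0.
  Hank vs Bob: Bob wins 14–13.
  Hank vs Dave: Hank wins 22–5.
  Bob vs Dave: Bob wins 27–0.
Copeland scores (wins − losses):
  Frank: 0 − 4 = -4
  Eve: 4 − 0 = 4
  Hank: 2 − 2 = 0
  Bob: 3 − 1 = 2
  Dave: 1 − 3 = -2
Eve has the best Copeland score.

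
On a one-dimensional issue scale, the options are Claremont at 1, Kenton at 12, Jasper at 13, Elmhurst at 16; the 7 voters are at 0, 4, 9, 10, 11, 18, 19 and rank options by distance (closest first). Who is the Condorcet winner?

With single-peaked preferences on a line, the Condorcet winner is the candidate closest to the median voter.
The median voter (position 10) is closest to Kenton at 12.
Check: Kenton vs Elmhurst — voters closer to Kenton: 5 of 7.

Kenton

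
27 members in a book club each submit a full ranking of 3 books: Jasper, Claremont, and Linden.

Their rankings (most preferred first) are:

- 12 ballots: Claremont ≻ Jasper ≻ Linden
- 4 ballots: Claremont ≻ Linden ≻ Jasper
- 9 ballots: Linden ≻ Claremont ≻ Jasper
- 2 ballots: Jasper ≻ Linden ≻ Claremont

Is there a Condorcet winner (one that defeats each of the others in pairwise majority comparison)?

Yes

Head-to-head results (27 voters total):
Jasper vs Claremont: Claremont wins 25–2.
Jasper vs Linden: Jasper wins 14–13.
Claremont vs Linden: Claremont wins 16–11.
Claremont beats each rival — Jasper (25–2), Linden (16–11) — so Claremont is the Condorcet winner.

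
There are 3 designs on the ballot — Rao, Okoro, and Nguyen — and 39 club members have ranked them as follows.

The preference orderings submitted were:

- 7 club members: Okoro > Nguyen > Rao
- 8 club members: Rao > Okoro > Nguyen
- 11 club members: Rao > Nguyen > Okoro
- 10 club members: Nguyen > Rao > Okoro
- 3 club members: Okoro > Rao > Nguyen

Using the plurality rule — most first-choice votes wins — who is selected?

Rao

First-place vote totals:
  Rao: 19
  Okoro: 10
  Nguyen: 10
Rao has the most first-place votes.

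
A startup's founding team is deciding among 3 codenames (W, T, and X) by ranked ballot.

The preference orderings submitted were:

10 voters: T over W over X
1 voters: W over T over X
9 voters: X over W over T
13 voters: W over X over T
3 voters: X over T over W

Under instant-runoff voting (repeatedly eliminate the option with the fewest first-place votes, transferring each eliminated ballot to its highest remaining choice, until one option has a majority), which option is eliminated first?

Round 1: W 14, X 12, T 10. T has the fewest and is eliminated.
Round 2: W 24, X 12. W has a majority.

T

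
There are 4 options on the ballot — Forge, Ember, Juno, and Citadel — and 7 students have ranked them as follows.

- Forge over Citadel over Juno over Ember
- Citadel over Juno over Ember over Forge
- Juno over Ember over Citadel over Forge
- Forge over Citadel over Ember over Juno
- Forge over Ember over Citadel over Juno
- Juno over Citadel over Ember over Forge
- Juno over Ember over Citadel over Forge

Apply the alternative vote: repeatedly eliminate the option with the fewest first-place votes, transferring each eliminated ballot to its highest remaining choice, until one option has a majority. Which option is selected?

Juno

Round 1: Forge 3, Juno 3, Citadel 1, Ember 0. Ember has the fewest and is eliminated.
Round 2: Forge 3, Juno 3, Citadel 1. Citadel has the fewest and is eliminated.
Round 3: Juno 4, Forge 3. Juno has a majority.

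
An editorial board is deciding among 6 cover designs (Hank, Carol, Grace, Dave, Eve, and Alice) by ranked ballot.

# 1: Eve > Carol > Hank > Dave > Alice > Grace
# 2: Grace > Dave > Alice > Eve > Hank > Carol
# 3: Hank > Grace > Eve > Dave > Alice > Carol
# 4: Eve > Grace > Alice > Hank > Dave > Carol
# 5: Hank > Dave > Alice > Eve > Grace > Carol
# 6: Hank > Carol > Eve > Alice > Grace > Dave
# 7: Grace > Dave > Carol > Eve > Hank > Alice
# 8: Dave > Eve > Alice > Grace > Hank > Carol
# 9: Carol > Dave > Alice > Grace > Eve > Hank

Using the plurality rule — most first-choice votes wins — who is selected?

First-place vote totals:
  Hank: 3
  Carol: 1
  Grace: 2
  Dave: 1
  Eve: 2
  Alice: 0
Hank has the most first-place votes.

Hank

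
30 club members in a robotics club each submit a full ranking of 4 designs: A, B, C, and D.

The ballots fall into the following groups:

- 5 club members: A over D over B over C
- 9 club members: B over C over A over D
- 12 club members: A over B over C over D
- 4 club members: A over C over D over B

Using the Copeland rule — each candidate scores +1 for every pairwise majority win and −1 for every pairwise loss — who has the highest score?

A

Pairwise results:
  A vs B: A wins 21–9.
  A vs C: A wins 21–9.
  A vs D: A wins 30–0.
  B vs C: B wins 26–4.
  B vs D: B wins 21–9.
  C vs D: C wins 25–5.
Copeland scores (wins − losses):
  A: 3 − 0 = 3
  B: 2 − 1 = 1
  C: 1 − 2 = -1
  D: 0 − 3 = -3
A has the best Copeland score.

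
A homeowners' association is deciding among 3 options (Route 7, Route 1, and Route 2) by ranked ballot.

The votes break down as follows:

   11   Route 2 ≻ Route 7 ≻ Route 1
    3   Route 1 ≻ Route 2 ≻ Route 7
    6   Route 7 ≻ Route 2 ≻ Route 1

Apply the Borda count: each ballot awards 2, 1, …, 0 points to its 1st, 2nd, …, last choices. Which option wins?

Route 2

Borda scores:
  Route 7: 11·1 + 3·0 + 6·2 = 23
  Route 1: 11·0 + 3·2 + 6·0 = 6
  Route 2: 11·2 + 3·1 + 6·1 = 31
Route 2 has the highest total.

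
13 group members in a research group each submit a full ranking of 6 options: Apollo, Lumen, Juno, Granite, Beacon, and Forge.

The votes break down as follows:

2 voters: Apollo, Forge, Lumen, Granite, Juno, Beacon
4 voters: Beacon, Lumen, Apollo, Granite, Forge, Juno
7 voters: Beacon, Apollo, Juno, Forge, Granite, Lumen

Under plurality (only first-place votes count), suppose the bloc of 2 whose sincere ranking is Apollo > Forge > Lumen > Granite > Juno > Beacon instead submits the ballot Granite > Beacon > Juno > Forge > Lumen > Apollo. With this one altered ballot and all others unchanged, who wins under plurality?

Beacon

First-place totals with the altered ballot: Apollo 0, Lumen 0, Juno 0, Granite 2, Beacon 11, Forge 0.
The winner is unchanged: still Beacon.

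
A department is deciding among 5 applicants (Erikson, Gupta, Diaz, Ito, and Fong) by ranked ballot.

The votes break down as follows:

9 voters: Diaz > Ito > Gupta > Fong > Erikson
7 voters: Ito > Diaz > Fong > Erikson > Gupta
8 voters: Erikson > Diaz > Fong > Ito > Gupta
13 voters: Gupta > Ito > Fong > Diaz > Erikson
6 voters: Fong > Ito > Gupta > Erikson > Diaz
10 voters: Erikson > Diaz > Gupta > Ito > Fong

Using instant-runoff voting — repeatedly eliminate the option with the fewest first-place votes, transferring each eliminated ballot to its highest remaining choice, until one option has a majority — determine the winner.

Ito

Round 1: Erikson 18, Gupta 13, Diaz 9, Ito 7, Fong 6. Fong has the fewest and is eliminated.
Round 2: Erikson 18, Gupta 13, Ito 13, Diaz 9. Diaz has the fewest and is eliminated.
Round 3: Ito 22, Erikson 18, Gupta 13. Gupta has the fewest and is eliminated.
Round 4: Ito 35, Erikson 18. Ito has a majority.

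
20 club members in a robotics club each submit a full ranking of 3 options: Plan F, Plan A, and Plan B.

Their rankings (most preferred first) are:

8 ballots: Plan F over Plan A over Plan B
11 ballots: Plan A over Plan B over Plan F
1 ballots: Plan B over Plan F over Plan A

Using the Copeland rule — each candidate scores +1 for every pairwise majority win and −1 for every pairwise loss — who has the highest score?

Pairwise results:
  Plan F vs Plan A: Plan A wins 11–9.
  Plan F vs Plan B: Plan B wins 12–8.
  Plan A vs Plan B: Plan A wins 19–1.
Copeland scores (wins − losses):
  Plan F: 0 − 2 = -2
  Plan A: 2 − 0 = 2
  Plan B: 1 − 1 = 0
Plan A has the best Copeland score.

Plan A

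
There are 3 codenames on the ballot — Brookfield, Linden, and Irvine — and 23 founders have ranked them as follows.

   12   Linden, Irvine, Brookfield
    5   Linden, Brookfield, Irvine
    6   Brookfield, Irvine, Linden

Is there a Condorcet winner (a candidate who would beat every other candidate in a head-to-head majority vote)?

Yes

Head-to-head results (23 voters total):
Brookfield vs Linden: Linden wins 17–6.
Brookfield vs Irvine: Irvine wins 12–11.
Linden vs Irvine: Linden wins 17–6.
Linden beats each rival — Brookfield (17–6), Irvine (17–6) — so Linden is the Condorcet winner.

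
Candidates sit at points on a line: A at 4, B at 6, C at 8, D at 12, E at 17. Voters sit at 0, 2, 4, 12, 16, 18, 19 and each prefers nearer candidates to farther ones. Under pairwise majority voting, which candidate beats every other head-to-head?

With single-peaked preferences on a line, the Condorcet winner is the candidate closest to the median voter.
The median voter (position 12) is closest to D at 12.
Check: D vs A — voters closer to D: 4 of 7.

D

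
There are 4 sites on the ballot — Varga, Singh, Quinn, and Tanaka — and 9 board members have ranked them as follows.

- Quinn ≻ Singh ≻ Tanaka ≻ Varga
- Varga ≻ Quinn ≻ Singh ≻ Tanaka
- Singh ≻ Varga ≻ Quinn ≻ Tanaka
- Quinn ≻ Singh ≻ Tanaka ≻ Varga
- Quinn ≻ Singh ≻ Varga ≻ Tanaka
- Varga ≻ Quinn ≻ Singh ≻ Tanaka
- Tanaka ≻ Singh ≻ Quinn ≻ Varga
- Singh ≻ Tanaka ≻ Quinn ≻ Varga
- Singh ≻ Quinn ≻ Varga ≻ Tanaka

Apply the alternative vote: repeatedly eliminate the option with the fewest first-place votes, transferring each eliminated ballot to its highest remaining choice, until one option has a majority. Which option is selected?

Quinn

Round 1: Singh 3, Quinn 3, Varga 2, Tanaka 1. Tanaka has the fewest and is eliminated.
Round 2: Singh 4, Quinn 3, Varga 2. Varga has the fewest and is eliminated.
Round 3: Quinn 5, Singh 4. Quinn has a majority.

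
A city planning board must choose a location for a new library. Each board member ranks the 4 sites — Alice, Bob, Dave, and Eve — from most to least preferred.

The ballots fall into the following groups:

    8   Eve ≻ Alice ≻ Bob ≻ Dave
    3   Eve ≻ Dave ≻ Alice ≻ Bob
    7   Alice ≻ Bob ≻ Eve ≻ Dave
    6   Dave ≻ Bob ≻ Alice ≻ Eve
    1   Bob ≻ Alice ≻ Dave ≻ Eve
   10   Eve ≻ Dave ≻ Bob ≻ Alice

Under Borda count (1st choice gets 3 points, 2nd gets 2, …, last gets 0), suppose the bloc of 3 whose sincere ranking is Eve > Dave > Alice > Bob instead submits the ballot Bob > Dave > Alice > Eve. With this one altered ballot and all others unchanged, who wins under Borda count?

Borda totals with the altered ballot: Alice 48, Bob 56, Dave 45, Eve 61.
The winner is unchanged: still Eve.

Eve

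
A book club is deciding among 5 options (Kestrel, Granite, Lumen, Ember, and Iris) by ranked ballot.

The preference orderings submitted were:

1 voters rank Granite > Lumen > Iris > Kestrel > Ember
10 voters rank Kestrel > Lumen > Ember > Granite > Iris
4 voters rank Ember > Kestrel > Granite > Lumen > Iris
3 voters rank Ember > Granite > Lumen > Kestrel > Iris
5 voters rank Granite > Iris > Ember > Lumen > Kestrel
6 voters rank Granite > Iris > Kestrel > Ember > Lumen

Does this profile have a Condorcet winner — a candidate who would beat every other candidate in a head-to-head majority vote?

No

Head-to-head results (29 voters total):
Kestrel vs Granite: Granite wins 15–14.
Kestrel vs Lumen: Kestrel wins 20–9.
Kestrel vs Ember: Kestrel wins 17–12.
Kestrel vs Iris: Kestrel wins 17–12.
Granite vs Lumen: Granite wins 19–10.
Granite vs Ember: Ember wins 17–12.
Granite vs Iris: Granite wins 29–0.
Lumen vs Ember: Ember wins 18–11.
Lumen vs Iris: Lumen wins 18–11.
Ember vs Iris: Ember wins 17–12.
No candidate beats all others: Kestrel beats Ember beats Granite beats Kestrel, a majority cycle.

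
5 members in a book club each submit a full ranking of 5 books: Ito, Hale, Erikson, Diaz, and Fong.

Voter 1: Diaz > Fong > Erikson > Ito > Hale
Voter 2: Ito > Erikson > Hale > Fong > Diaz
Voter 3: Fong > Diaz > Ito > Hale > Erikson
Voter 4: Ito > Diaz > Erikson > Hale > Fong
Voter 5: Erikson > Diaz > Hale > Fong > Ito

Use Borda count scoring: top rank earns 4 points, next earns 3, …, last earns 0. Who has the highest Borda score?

Borda scores:
  Ito: 1 + 4 + 2 + 4 + 0 = 11
  Hale: 0 + 2 + 1 + 1 + 2 = 6
  Erikson: 2 + 3 + 0 + 2 + 4 = 11
  Diaz: 4 + 0 + 3 + 3 + 3 = 13
  Fong: 3 + 1 + 4 + 0 + 1 = 9
Diaz has the highest total.

Diaz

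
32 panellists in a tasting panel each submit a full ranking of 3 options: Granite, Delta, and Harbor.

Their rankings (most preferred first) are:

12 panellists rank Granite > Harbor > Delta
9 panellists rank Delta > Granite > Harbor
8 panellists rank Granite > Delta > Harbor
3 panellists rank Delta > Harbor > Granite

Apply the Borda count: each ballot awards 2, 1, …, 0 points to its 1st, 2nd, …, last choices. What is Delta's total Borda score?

32

Borda scores:
  Granite: 12·2 + 9·1 + 8·2 + 3·0 = 49
  Delta: 12·0 + 9·2 + 8·1 + 3·2 = 32
  Harbor: 12·1 + 9·0 + 8·0 + 3·1 = 15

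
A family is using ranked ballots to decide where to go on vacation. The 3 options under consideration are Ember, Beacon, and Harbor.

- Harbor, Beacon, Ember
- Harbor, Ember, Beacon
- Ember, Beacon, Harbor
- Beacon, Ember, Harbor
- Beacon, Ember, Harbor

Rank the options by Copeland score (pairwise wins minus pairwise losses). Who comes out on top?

Beacon

Pairwise results:
  Ember vs Beacon: Beacon wins 3–2.
  Ember vs Harbor: Ember wins 3–2.
  Beacon vs Harbor: Beacon wins 3–2.
Copeland scores (wins − losses):
  Ember: 1 − 1 = 0
  Beacon: 2 − 0 = 2
  Harbor: 0 − 2 = -2
Beacon has the best Copeland score.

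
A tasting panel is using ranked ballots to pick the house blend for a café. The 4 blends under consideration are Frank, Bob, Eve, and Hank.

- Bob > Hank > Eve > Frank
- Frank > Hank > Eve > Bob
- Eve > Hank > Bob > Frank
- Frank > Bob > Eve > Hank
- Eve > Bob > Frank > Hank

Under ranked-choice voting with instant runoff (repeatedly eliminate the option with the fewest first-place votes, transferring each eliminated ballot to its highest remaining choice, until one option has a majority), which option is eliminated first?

Round 1: Frank 2, Eve 2, Bob 1, Hank 0. Hank has the fewest and is eliminated.
Round 2: Frank 2, Eve 2, Bob 1. Bob has the fewest and is eliminated.
Round 3: Eve 3, Frank 2. Eve has a majority.

Hank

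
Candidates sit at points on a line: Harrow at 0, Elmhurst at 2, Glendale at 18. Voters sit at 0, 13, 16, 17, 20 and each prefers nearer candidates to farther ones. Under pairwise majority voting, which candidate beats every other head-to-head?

With single-peaked preferences on a line, the Condorcet winner is the candidate closest to the median voter.
The median voter (position 16) is closest to Glendale at 18.
Check: Glendale vs Elmhurst — voters closer to Glendale: 4 of 5.

Glendale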